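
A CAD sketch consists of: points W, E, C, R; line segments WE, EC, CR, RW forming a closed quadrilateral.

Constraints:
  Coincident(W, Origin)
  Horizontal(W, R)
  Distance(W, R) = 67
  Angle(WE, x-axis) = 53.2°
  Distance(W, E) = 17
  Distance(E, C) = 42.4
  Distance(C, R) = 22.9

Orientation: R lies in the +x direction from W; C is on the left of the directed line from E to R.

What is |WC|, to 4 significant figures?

55.28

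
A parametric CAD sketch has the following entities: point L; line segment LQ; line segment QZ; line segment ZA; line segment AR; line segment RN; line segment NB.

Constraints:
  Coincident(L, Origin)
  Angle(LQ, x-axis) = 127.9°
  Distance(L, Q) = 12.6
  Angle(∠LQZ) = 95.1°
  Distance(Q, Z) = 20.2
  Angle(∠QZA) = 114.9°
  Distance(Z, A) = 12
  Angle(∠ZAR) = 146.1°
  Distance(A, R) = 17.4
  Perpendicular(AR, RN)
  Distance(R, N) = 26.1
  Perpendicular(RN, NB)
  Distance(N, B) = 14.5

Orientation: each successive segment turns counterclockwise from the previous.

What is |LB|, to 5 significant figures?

2.8876

The perpendicularity gives RN at right angles to AR, so RN runs at 41.800°; with |RN| = 26.1, N = (7.9845, -8.4609). RN is perpendicular to NB, so NB runs at 131.80°; with |NB| = 14.5, B = (-1.6802, 2.3485). Then |LB| = |B − L| = 2.8876.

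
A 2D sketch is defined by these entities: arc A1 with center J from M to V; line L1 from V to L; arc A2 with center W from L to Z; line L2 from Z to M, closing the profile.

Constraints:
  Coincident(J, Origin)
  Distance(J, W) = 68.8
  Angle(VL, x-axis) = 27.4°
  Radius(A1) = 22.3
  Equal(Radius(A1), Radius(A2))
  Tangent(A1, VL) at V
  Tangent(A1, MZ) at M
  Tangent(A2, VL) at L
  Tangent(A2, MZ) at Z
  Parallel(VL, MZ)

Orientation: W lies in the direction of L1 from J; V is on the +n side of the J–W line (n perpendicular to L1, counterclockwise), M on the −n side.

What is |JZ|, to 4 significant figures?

72.32

The slot axis is L1's direction at 27.4°, so u = (cos 27.4°, sin 27.4°) = (0.8878, 0.4602) and n = (−sin 27.4°, cos 27.4°) = (-0.4602, 0.8878). J is at the origin and W lies 68.8 along u from J, so W = 68.8·u = (61.08, 31.66). Tangency of A1 to both parallel lines with radius 22.3 puts V and M at J ± 22.3·n: V = (-10.26, 19.80), M = (10.26, -19.80). Equal radii place L and Z the same way about W: L = W + 22.3·n = (50.82, 51.46), Z = W − 22.3·n = (71.34, 11.86). Then |JZ| = |Z − J| = 72.32.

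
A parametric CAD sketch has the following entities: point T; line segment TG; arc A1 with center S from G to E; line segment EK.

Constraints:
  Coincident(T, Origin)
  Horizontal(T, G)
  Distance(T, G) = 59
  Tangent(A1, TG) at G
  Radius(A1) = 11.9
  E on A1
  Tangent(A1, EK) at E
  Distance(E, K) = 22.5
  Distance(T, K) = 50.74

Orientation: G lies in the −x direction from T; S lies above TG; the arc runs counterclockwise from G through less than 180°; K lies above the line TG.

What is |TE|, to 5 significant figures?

48.362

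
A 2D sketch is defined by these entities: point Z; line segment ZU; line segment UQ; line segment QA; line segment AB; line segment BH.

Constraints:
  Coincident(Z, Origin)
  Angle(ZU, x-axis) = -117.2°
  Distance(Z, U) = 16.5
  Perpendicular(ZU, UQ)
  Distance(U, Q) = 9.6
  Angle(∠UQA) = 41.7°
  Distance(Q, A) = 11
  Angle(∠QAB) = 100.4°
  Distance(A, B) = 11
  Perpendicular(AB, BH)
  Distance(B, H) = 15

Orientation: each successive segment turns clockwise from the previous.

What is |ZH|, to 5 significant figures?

27.842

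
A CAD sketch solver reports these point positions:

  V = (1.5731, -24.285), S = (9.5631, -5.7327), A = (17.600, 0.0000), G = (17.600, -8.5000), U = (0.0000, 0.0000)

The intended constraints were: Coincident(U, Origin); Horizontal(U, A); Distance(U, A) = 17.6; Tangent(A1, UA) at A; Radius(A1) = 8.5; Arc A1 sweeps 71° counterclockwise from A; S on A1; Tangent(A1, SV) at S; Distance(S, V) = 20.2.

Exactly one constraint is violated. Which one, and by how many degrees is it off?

Tangent(A1, SV) at S — off by 4.30°.

U = (0.00, 0.00) ✓; U.y = 0.00, A.y = 0.00 ✓; |UA| = 17.60 ✓; ∠(GA, AU) = 90.00° ✓; |GA| = 8.500 ✓; bearing(G→S) − bearing(G→A) = 71.00° ✓; |GS| = 8.500 ✓; ∠(GS, SV) = 94.30° ✗; |SV| = 20.20 ✓.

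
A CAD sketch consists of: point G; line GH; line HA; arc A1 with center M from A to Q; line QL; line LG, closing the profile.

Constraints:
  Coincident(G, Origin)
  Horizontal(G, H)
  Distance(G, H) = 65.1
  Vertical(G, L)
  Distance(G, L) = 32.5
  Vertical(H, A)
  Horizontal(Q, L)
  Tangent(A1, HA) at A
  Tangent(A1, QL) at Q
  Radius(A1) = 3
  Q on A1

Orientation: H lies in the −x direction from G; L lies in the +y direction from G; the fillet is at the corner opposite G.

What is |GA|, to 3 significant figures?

71.5

The virtual corner opposite G is at (-65.1, 32.5). A1 meets HA tangentially, so MA is at right angles to HA and tangency of A1 to QL means the radius MQ is perpendicular to QL, with radius 3.0, so the center M sits 3.0 in from both sides at M = (-62.1, 29.5). That places the tangent points at A = (-65.1, 29.5) on HA and Q = (-62.1, 32.5) on QL. Then |GA| = |A − G| = 71.5.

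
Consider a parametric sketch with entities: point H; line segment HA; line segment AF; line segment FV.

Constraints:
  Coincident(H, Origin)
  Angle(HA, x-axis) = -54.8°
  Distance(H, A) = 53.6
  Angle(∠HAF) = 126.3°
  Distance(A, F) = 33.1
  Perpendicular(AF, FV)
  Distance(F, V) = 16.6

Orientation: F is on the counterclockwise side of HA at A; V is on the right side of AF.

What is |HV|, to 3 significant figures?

88.2

H is at the origin; HA runs at -54.8° with length 53.6, so A = 53.6·(cos -54.8°, sin -54.8°) = (30.9, -43.8). ∠HAF = 126.3°, so AF runs at -54.8° + (180° − 126.3°) = -1.10° from the x-axis; with |AF| = 33.1, F = A + 33.1·(cos -1.10°, sin -1.10°) = (64.0, -44.4). AF ⟂ FV; with |FV| = 16.6 on the right of AF, V = F + 16.6·(-0.0192, -1.00) = (63.7, -61.0). Then |HV| = |V − H| = 88.2.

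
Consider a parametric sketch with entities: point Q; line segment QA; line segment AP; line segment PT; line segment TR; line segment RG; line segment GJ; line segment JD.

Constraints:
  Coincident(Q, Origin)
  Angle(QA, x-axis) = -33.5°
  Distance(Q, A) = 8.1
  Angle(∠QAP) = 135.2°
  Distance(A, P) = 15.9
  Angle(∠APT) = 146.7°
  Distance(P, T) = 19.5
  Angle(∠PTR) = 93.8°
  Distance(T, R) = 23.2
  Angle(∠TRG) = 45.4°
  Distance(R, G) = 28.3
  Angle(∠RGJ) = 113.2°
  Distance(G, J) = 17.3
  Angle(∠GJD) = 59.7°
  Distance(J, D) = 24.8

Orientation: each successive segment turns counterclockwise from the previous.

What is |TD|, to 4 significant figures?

6.858

Q is at the origin; QA runs at -33.5° with length 8.1, so A = (6.754, -4.471). ∠QAP = 135.2° gives AP at 11.30° from the x-axis; with |AP| = 15.9, P = (22.35, -1.355). ∠APT = 146.7° gives PT at 44.60° from the x-axis; with |PT| = 19.5, T = (36.23, 12.34). ∠PTR = 93.8° gives TR at 130.8° from the x-axis; with |TR| = 23.2, R = (21.07, 29.90). ∠TRG = 45.4° gives RG at -94.60° from the x-axis; with |RG| = 28.3, G = (18.80, 1.690). ∠RGJ = 113.2° gives GJ at -27.80° from the x-axis; with |GJ| = 17.3, J = (34.11, -6.378). ∠GJD = 59.7° gives JD at 92.50° from the x-axis; with |JD| = 24.8, D = (33.02, 18.40). Then |TD| = |D − T| = 6.858.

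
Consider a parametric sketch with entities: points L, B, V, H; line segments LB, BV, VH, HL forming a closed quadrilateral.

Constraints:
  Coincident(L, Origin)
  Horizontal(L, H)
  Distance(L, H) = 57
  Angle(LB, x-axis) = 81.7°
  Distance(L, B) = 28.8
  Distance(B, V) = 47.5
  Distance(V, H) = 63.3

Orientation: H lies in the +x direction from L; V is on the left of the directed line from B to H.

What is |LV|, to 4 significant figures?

72.19

Checks: |BV| = 47.50 ✓; |VH| = 63.30 ✓.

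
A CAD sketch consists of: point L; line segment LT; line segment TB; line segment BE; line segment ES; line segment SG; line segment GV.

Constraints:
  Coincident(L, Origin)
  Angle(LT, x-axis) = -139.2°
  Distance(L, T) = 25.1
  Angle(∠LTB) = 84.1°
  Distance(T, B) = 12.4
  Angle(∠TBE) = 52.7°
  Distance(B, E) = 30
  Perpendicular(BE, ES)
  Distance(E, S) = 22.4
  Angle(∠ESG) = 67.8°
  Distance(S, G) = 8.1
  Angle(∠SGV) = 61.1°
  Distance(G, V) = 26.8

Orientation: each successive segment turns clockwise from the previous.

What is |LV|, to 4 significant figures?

20.11

L is at the origin; LT runs at -139.2° with length 25.1, so T = (-19.00, -16.40). ∠LTB = 84.1° gives TB at 124.9° from the x-axis; with |TB| = 12.4, B = (-26.10, -6.231). ∠TBE = 52.7° gives BE at -2.400° from the x-axis; with |BE| = 30.0, E = (3.879, -7.487). BE ⟂ ES, so ES runs at -92.40°; with |ES| = 22.4, S = (2.940, -29.87). ∠ESG = 67.8° gives SG at 155.4° from the x-axis; with |SG| = 8.1, G = (-4.424, -26.50). ∠SGV = 61.1° gives GV at 36.50° from the x-axis; with |GV| = 26.8, V = (17.12, -10.55). Then |LV| = |V − L| = 20.11.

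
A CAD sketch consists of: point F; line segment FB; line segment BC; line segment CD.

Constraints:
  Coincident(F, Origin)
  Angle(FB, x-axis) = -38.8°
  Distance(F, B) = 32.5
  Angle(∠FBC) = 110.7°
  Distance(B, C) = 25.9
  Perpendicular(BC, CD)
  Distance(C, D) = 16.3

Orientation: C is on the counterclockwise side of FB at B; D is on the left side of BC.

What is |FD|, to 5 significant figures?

39.959

∠FBC = 110.7°, so BC runs at -38.8° + (180° − 110.7°) = 30.500° from the x-axis; with |BC| = 25.9, C = B + 25.9·(cos 30.500°, sin 30.500°) = (47.645, -7.2194). BC is perpendicular to CD; with |CD| = 16.3 on the left of BC, D = C + 16.3·(-0.50754, 0.86163) = (39.372, 6.8252). Then |FD| = |D − F| = 39.959.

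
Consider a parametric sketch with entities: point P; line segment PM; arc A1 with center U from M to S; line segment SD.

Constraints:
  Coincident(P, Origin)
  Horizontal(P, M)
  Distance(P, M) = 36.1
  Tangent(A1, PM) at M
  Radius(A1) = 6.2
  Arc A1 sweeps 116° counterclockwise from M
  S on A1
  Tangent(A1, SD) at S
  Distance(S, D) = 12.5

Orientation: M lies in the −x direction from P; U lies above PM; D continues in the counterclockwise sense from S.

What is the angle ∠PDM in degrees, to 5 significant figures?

61.029°

P is at the origin; P and M share the same y with |PM| = 36.1 and M on the −x side, so M = (-36.100, 0.0000). The tangent condition forces UM to be normal to PM, so U = M + (0, 6.2) = (-36.100, 6.2000). On A1, M sits at bearing -90° from U; a 116° counterclockwise sweep puts S at bearing 26°, so S = U + 6.2·(cos 26°, sin 26°) = (-30.527, 8.9179). Tangency of A1 to SD means the radius US is perpendicular to SD, so SD runs along (−sin 26°, cos 26°); with |SD| = 12.5, D = (-36.007, 20.153). Then cos ∠PDM = DP·DM / (|DP||DM|), giving 61.029°.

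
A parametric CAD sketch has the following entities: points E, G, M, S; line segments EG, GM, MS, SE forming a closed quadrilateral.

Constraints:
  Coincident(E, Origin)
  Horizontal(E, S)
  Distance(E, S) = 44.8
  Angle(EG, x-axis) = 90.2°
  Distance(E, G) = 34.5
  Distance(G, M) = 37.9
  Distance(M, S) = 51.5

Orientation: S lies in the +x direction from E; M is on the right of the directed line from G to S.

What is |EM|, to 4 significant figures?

7.204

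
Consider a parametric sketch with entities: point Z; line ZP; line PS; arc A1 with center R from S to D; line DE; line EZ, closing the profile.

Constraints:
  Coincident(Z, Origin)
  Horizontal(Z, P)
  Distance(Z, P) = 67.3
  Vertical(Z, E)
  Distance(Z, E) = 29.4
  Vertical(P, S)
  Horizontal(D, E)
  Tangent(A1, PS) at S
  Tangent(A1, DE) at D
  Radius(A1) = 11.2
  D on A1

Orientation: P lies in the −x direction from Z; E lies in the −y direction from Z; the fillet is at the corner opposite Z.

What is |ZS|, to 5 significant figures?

69.718

The virtual corner opposite Z is at (-67.300, -29.400). A1 meets PS tangentially, so RS is at right angles to PS and tangency of A1 to DE means the radius RD is perpendicular to DE, with radius 11.2, so the center R sits 11.2 in from both sides at R = (-56.100, -18.200). That places the tangent points at S = (-67.300, -18.200) on PS and D = (-56.100, -29.400) on DE. Then |ZS| = |S − Z| = 69.718.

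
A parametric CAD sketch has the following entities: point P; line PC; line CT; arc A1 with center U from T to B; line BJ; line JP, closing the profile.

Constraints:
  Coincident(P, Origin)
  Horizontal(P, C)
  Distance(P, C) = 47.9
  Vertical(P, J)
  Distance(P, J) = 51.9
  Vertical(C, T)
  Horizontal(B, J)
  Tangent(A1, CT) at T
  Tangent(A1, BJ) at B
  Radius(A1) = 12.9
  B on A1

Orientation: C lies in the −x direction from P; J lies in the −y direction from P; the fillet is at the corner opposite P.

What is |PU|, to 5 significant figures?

52.402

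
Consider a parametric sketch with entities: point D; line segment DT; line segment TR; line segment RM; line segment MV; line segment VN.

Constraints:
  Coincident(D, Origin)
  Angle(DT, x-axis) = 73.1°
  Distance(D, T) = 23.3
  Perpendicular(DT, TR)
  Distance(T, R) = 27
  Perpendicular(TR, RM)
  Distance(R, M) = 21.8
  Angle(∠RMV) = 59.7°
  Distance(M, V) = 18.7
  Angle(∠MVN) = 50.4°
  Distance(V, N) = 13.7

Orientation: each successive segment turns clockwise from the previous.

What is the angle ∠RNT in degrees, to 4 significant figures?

95.30°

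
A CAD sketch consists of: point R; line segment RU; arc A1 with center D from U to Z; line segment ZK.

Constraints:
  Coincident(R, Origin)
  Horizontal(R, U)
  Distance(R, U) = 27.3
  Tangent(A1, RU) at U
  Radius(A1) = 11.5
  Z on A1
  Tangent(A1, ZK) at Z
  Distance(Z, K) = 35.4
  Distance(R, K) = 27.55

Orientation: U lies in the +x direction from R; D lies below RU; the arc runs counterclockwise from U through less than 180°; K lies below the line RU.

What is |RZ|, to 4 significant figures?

19.81

Checks: |DZ| = 11.50 ✓; ∠(DZ, ZK) = 90.00° ✓; |ZK| = 35.40 ✓; |RK| = 27.55 ✓.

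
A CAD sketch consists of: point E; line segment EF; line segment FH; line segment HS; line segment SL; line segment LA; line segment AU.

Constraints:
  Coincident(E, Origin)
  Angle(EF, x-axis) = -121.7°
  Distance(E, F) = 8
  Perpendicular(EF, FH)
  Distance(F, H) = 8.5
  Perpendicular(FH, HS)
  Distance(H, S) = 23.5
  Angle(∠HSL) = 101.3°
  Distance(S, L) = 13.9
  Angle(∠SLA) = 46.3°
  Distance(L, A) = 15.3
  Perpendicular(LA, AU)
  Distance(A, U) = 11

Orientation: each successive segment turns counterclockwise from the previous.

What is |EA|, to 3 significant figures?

6.13

∠HSL = 101.3° gives SL at 137° from the x-axis; with |SL| = 13.9, L = (5.21, 18.2). ∠SLA = 46.3° gives LA at -89.3° from the x-axis; with |LA| = 15.3, A = (5.40, 2.90). Then |EA| = |A − E| = 6.13.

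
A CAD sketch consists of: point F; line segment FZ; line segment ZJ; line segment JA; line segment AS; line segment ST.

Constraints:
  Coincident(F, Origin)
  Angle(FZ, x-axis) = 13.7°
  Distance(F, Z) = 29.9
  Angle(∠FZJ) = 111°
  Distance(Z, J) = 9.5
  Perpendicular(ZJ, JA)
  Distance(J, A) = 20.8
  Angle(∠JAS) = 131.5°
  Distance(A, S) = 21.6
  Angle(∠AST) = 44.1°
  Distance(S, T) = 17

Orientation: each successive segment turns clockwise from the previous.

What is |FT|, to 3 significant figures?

11.1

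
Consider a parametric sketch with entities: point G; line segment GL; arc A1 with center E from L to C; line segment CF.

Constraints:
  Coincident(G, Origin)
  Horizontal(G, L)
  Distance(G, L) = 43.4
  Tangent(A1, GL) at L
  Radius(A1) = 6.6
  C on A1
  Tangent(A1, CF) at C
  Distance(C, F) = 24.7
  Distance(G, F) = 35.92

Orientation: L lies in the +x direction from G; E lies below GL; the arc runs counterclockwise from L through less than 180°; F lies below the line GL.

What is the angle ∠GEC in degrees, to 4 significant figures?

20.13°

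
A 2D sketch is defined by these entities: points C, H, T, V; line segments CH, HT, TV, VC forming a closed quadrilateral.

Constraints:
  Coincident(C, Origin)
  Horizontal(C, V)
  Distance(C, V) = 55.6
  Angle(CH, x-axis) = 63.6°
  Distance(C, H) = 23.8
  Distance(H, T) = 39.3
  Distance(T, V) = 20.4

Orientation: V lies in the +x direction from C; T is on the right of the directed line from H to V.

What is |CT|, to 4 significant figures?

37.66

Checks: |HT| = 39.30 ✓; |TV| = 20.40 ✓.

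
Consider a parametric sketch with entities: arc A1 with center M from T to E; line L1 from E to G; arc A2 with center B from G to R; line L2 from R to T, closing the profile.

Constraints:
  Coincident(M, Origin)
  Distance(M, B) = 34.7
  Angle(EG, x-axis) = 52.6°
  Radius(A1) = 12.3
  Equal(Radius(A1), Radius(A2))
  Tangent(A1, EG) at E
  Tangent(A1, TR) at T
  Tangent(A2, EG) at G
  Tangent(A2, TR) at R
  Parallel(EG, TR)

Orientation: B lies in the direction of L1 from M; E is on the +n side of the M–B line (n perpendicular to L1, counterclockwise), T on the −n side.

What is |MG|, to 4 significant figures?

36.82

The slot axis is L1's direction at 52.6°, so u = (cos 52.6°, sin 52.6°) = (0.6074, 0.7944) and n = (−sin 52.6°, cos 52.6°) = (-0.7944, 0.6074). M is at the origin and B lies 34.7 along u from M, so B = 34.7·u = (21.08, 27.57). Tangency of A1 to both parallel lines with radius 12.3 puts E and T at M ± 12.3·n: E = (-9.771, 7.471), T = (9.771, -7.471). Equal radii place G and R the same way about B: G = B + 12.3·n = (11.30, 35.04), R = B − 12.3·n = (30.85, 20.10). Then |MG| = |G − M| = 36.82.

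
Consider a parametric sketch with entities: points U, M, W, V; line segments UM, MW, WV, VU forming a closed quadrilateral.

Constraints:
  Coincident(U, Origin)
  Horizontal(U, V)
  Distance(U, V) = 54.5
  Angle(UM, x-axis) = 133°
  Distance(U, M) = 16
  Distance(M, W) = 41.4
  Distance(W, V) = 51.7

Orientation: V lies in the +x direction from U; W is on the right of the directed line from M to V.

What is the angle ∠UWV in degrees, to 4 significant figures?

81.75°

U is at the origin; UV is horizontal with |UV| = 54.5 and V in +x, so V = (54.5, 0). UM runs at 133.0° with |UM| = 16.0, so M = (-10.91, 11.70). W is determined by |MW| = 41.4 and |WV| = 51.7 together: it lies at the intersection of circle(M, 41.4) and circle(V, 51.7). With |MV| = 66.45, the foot of the radical line on MV is 26.01 from M and the perpendicular offset is √(41.4² − 26.01²) = 32.21. Taking the right-of-MV solution: W = (9.019, -24.58).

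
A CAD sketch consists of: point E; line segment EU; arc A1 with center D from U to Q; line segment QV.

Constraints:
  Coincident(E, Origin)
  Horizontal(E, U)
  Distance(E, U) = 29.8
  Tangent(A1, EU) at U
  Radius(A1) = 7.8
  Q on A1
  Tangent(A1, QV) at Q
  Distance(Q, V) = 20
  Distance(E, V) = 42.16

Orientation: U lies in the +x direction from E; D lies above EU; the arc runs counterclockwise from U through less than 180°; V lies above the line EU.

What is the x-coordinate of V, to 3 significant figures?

30.4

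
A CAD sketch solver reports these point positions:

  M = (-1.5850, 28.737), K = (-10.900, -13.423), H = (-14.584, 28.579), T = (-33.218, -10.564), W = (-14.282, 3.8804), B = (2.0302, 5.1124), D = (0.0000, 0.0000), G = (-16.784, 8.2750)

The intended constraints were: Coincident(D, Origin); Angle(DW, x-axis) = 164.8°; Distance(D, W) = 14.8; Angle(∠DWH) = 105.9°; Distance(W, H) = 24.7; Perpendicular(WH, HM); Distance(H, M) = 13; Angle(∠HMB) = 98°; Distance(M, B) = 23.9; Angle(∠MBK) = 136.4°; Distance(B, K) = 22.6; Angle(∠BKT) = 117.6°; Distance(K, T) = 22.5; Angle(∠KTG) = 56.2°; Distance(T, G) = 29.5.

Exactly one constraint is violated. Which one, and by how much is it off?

Distance(T, G) = 29.5 — off by 4.50.

D = (0.00, 0.00) ✓; DW at 164.8° ✓; |DW| = 14.80 ✓; ∠DWH = 105.9° ✓; |WH| = 24.70 ✓; ∠(WH, HM) = 90.00° ✓; |HM| = 13.00 ✓; ∠HMB = 98.00° ✓; |MB| = 23.90 ✓; ∠MBK = 136.4° ✓; |BK| = 22.60 ✓; ∠BKT = 117.6° ✓; |KT| = 22.50 ✓; ∠KTG = 56.20° ✓; |TG| = 25.00 ✗.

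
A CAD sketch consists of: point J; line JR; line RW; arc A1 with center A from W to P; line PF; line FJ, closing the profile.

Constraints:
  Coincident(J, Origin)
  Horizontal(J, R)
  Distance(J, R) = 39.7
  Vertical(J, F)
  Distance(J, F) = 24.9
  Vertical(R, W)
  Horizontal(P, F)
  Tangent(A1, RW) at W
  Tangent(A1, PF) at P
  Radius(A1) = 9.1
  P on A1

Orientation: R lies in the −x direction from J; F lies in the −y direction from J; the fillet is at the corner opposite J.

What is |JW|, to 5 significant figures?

42.729

J is at the origin; JR is horizontal with |JR| = 39.7 and R on the −x side, so R = (-39.700, 0.0000). J and F share the same x with |JF| = 24.9 and F on the −y side, so F = (0.0000, -24.900). The virtual corner opposite J is at (-39.700, -24.900). Since A1 is tangent to RW there, AW ⟂ RW and the tangent condition forces AP to be normal to PF, with radius 9.1, so the center A sits 9.1 in from both sides at A = (-30.600, -15.800). That places the tangent points at W = (-39.700, -15.800) on RW and P = (-30.600, -24.900) on PF. Then |JW| = |W − J| = 42.729.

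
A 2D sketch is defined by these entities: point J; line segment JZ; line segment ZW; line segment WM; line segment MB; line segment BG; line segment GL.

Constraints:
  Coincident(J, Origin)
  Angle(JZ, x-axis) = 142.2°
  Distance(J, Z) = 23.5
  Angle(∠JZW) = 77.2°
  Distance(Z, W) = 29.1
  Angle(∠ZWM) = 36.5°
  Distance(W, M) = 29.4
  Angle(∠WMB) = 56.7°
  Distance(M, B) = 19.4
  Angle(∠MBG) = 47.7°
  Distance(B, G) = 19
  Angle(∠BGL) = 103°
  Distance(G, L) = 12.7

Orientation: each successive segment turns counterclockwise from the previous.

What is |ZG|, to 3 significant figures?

21.6

J is at the origin; JZ runs at 142.2° with length 23.5, so Z = (-18.6, 14.4). ∠JZW = 77.2° gives ZW at -115° from the x-axis; with |ZW| = 29.1, W = (-30.9, -12.0). ∠ZWM = 36.5° gives WM at 28.5° from the x-axis; with |WM| = 29.4, M = (-5.03, 2.06). ∠WMB = 56.7° gives MB at 152° from the x-axis; with |MB| = 19.4, B = (-22.1, 11.2). ∠MBG = 47.7° gives BG at -75.9° from the x-axis; with |BG| = 19.0, G = (-17.5, -7.20). Then |ZG| = |G − Z| = 21.6.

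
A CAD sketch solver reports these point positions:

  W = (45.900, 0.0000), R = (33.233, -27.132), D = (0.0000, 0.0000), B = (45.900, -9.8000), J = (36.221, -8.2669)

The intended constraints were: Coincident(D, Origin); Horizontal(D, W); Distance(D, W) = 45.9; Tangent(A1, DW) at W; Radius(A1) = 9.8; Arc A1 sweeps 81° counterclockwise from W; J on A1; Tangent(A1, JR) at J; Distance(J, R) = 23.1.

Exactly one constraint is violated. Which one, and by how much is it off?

Distance(J, R) = 23.1 — off by 4.00.

D = (0.00, 0.00) ✓; D.y = 0.00, W.y = 0.00 ✓; |DW| = 45.90 ✓; ∠(BW, WD) = 90.00° ✓; |BW| = 9.800 ✓; bearing(B→J) − bearing(B→W) = 81.00° ✓; |BJ| = 9.800 ✓; ∠(BJ, JR) = 90.00° ✓; |JR| = 19.10 ✗.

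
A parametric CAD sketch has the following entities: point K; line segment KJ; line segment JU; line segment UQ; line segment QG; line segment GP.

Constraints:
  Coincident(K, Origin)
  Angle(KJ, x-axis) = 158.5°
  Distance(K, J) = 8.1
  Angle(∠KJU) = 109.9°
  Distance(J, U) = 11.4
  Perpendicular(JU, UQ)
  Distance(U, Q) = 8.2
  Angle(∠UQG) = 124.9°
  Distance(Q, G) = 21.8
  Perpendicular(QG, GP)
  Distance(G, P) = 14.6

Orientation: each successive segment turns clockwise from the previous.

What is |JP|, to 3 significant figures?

17.2

K is at the origin; KJ runs at 158.5° with length 8.1, so J = (-7.54, 2.97). ∠KJU = 109.9° gives JU at 88.4° from the x-axis; with |JU| = 11.4, U = (-7.22, 14.4). JU is perpendicular to UQ, so UQ runs at -1.60°; with |UQ| = 8.2, Q = (0.979, 14.1). ∠UQG = 124.9° gives QG at -56.7° from the x-axis; with |QG| = 21.8, G = (12.9, -4.09). QG ⟂ GP, so GP runs at -147°; with |GP| = 14.6, P = (0.745, -12.1). Then |JP| = |P − J| = 17.2.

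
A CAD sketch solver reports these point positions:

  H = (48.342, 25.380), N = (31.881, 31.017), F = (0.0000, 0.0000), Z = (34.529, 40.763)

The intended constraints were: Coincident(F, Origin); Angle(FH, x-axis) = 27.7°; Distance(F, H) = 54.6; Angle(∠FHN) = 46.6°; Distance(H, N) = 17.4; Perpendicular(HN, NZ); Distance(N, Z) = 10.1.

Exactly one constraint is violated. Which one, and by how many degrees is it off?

Perpendicular(HN, NZ) — off by 3.70°.

F = (0.00, 0.00) ✓; FH at 27.70° ✓; |FH| = 54.60 ✓; ∠FHN = 46.60° ✓; |HN| = 17.40 ✓; ∠(HN, NZ) = 86.30° ✗; |NZ| = 10.10 ✓.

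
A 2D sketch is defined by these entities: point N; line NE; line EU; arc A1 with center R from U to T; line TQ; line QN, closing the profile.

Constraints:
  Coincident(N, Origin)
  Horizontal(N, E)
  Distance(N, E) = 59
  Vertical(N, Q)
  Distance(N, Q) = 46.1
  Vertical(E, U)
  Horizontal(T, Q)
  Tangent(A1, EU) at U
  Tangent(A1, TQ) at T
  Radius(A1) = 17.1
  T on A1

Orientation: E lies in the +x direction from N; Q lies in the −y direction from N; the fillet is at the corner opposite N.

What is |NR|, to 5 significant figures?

50.957

NQ is vertical with |NQ| = 46.1 and Q on the −y side, so Q = (0.0000, -46.100). The virtual corner opposite N is at (59.000, -46.100). The tangent condition forces RU to be normal to EU and since A1 is tangent to TQ there, RT ⟂ TQ, with radius 17.1, so the center R sits 17.1 in from both sides at R = (41.900, -29.000). Then |NR| = |R − N| = 50.957.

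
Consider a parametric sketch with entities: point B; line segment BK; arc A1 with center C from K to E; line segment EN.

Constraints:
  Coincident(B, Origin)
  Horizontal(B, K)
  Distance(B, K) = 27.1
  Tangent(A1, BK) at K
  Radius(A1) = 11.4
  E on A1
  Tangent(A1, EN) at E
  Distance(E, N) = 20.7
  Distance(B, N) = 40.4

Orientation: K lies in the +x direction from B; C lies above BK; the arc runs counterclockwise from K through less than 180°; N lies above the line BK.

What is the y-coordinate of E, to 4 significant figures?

19.17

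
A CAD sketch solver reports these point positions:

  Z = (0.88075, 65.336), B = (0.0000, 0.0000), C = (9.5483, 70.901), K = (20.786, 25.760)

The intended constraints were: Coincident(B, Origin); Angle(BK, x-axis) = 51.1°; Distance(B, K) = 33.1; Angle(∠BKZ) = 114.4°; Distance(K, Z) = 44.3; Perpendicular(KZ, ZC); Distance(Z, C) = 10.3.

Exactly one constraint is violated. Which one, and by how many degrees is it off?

Perpendicular(KZ, ZC) — off by 6.00°.

B = (0.00, 0.00) ✓; BK at 51.10° ✓; |BK| = 33.10 ✓; ∠BKZ = 114.4° ✓; |KZ| = 44.30 ✓; ∠(KZ, ZC) = 84.00° ✗; |ZC| = 10.30 ✓.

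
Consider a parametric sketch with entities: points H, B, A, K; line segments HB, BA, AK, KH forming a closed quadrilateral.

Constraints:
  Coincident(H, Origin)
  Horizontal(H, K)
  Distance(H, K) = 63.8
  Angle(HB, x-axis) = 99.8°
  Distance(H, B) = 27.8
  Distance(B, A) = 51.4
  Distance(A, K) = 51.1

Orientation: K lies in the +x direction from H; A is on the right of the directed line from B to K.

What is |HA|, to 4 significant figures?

25.49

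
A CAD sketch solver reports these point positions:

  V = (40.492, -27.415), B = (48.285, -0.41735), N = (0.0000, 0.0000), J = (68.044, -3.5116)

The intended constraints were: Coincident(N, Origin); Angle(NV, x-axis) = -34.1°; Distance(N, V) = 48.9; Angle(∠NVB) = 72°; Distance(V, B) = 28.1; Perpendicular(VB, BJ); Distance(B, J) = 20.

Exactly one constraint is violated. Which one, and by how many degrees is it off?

Perpendicular(VB, BJ) — off by 7.20°.

N = (0.00, 0.00) ✓; NV at -34.10° ✓; |NV| = 48.90 ✓; ∠NVB = 72.00° ✓; |VB| = 28.10 ✓; ∠(VB, BJ) = 82.80° ✗; |BJ| = 20.00 ✓.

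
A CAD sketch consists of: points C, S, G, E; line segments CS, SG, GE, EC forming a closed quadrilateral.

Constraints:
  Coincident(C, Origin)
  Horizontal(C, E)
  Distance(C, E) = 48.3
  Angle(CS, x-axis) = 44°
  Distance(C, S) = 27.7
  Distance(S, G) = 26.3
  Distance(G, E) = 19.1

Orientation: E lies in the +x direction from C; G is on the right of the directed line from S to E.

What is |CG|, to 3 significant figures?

30.3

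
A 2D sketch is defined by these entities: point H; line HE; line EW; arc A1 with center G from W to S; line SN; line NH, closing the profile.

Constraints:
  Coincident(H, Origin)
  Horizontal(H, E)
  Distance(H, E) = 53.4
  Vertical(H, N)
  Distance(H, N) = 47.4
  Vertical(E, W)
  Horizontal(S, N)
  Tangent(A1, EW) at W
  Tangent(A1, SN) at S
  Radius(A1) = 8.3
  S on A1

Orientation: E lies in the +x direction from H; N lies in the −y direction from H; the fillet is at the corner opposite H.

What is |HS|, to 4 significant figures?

65.43

H is at the origin; H and E share the same y with |HE| = 53.4 and E on the +x side, so E = (53.40, 0.000). HN is vertical with |HN| = 47.4 and N on the −y side, so N = (0.000, -47.40). The virtual corner opposite H is at (53.40, -47.40). A1 meets EW tangentially, so GW is at right angles to EW and A1 meets SN tangentially, so GS is at right angles to SN, with radius 8.3, so the center G sits 8.3 in from both sides at G = (45.10, -39.10). That places the tangent points at W = (53.40, -39.10) on EW and S = (45.10, -47.40) on SN. Then |HS| = |S − H| = 65.43.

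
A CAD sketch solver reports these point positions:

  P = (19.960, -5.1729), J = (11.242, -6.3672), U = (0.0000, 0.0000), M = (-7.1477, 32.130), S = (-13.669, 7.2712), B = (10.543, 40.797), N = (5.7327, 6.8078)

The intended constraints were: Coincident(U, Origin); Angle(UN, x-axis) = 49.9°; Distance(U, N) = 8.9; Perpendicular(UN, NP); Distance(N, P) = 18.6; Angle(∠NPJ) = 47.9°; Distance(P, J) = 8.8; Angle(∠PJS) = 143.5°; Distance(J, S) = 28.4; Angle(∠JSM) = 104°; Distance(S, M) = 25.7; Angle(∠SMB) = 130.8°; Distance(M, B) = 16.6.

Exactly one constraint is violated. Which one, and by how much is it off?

Distance(M, B) = 16.6 — off by 3.10.

U = (0.00, 0.00) ✓; UN at 49.90° ✓; |UN| = 8.900 ✓; ∠(UN, NP) = 90.00° ✓; |NP| = 18.60 ✓; ∠NPJ = 47.90° ✓; |PJ| = 8.799 ✓; ∠PJS = 143.5° ✓; |JS| = 28.40 ✓; ∠JSM = 104.0° ✓; |SM| = 25.70 ✓; ∠SMB = 130.8° ✓; |MB| = 19.70 ✗.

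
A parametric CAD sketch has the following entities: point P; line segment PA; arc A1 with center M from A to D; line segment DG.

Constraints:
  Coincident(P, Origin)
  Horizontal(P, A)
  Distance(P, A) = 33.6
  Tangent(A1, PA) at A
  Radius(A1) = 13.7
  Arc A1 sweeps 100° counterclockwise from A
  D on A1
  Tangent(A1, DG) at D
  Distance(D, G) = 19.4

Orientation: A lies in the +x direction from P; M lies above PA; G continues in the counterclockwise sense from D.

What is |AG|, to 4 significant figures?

36.61

P is at the origin; P and A share the same y with |PA| = 33.6 and A on the +x side, so A = (33.60, 0.000). Since A1 is tangent to PA there, MA ⟂ PA, so M = A + (0, 13.7) = (33.60, 13.70). On A1, A sits at bearing -90° from M; a 100° counterclockwise sweep puts D at bearing 10°, so D = M + 13.7·(cos 10°, sin 10°) = (47.09, 16.08). The tangent condition forces MD to be normal to DG, so DG runs along (−sin 10°, cos 10°); with |DG| = 19.4, G = (43.72, 35.18). Then |AG| = |G − A| = 36.61.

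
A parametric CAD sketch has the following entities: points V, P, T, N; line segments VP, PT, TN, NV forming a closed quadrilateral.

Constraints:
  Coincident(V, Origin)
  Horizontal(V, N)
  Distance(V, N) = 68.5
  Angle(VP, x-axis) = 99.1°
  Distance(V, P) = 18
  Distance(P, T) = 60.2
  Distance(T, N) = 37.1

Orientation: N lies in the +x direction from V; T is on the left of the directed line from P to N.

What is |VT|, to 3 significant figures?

64.9

Checks: |PT| = 60.20 ✓; |TN| = 37.10 ✓.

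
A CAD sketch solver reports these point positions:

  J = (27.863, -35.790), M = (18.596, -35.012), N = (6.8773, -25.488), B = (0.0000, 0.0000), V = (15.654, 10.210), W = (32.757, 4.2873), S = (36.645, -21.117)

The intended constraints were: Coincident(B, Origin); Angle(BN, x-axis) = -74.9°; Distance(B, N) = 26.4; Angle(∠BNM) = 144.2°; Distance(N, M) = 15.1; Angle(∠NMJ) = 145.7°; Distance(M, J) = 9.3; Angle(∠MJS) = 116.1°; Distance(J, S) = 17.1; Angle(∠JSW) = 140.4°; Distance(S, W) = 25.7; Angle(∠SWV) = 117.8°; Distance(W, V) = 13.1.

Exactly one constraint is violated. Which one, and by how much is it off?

Distance(W, V) = 13.1 — off by 5.00.

B = (0.00, 0.00) ✓; BN at -74.90° ✓; |BN| = 26.40 ✓; ∠BNM = 144.2° ✓; |NM| = 15.10 ✓; ∠NMJ = 145.7° ✓; |MJ| = 9.300 ✓; ∠MJS = 116.1° ✓; |JS| = 17.10 ✓; ∠JSW = 140.4° ✓; |SW| = 25.70 ✓; ∠SWV = 117.8° ✓; |WV| = 18.10 ✗.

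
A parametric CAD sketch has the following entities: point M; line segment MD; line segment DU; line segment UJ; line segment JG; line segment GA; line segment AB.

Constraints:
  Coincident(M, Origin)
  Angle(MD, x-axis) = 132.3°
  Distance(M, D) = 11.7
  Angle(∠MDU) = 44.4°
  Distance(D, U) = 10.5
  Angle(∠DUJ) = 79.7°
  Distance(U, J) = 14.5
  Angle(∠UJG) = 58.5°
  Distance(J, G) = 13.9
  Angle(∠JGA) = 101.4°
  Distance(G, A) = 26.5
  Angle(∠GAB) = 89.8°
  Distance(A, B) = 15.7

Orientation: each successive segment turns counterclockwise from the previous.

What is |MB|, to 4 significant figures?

24.19

M is at the origin; MD runs at 132.3° with length 11.7, so D = (-7.874, 8.654). ∠MDU = 44.4° gives DU at -92.10° from the x-axis; with |DU| = 10.5, U = (-8.259, -1.839). ∠DUJ = 79.7° gives UJ at 8.200° from the x-axis; with |UJ| = 14.5, J = (6.093, 0.2289). ∠UJG = 58.5° gives JG at 129.7° from the x-axis; with |JG| = 13.9, G = (-2.786, 10.92). ∠JGA = 101.4° gives GA at -151.7° from the x-axis; with |GA| = 26.5, A = (-26.12, -1.640). ∠GAB = 89.8° gives AB at -61.50° from the x-axis; with |AB| = 15.7, B = (-18.63, -15.44). Then |MB| = |B − M| = 24.19.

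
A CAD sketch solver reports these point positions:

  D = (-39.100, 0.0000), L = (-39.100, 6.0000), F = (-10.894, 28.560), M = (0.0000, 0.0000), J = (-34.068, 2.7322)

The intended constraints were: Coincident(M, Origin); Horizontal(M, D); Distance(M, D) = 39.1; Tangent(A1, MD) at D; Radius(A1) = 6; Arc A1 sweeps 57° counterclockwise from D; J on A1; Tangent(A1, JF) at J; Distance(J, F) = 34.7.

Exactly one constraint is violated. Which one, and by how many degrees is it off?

Tangent(A1, JF) at J — off by 8.90°.

M = (0.00, 0.00) ✓; M.y = 0.00, D.y = 0.00 ✓; |MD| = 39.10 ✓; ∠(LD, DM) = 90.00° ✓; |LD| = 6.000 ✓; bearing(L→J) − bearing(L→D) = 57.00° ✓; |LJ| = 6.000 ✓; ∠(LJ, JF) = 98.90° ✗; |JF| = 34.70 ✓.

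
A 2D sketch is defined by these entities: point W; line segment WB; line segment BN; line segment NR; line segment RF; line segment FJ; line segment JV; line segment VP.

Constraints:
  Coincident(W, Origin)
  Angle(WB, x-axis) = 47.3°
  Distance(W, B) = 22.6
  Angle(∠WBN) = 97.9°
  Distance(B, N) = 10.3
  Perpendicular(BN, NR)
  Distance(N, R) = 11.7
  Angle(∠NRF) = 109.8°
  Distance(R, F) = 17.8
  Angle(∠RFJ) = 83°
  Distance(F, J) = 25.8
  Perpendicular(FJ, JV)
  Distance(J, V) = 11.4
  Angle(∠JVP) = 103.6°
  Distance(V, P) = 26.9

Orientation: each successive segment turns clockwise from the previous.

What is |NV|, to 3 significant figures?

15.1

W is at the origin; WB runs at 47.3° with length 22.6, so B = (15.3, 16.6). ∠WBN = 97.9° gives BN at -34.8° from the x-axis; with |BN| = 10.3, N = (23.8, 10.7). BN is perpendicular to NR, so NR runs at -125°; with |NR| = 11.7, R = (17.1, 1.12). ∠NRF = 109.8° gives RF at 165° from the x-axis; with |RF| = 17.8, F = (-0.0866, 5.73). ∠RFJ = 83.0° gives FJ at 68.0° from the x-axis; with |FJ| = 25.8, J = (9.58, 29.7). The perpendicularity gives JV at right angles to FJ, so JV runs at -22.0°; with |JV| = 11.4, V = (20.1, 25.4). Then |NV| = |V − N| = 15.1.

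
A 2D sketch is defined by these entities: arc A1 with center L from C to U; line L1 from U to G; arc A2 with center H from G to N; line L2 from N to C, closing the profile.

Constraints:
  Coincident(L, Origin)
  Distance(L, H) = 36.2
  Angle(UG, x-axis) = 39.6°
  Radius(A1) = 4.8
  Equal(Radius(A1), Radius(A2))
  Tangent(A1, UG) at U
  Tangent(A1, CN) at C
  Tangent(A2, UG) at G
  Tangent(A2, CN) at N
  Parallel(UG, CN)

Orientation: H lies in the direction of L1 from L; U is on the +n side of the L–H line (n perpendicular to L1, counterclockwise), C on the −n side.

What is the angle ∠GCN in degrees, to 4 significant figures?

14.85°

Tangency of A1 to both parallel lines with radius 4.8 puts U and C at L ± 4.8·n: U = (-3.060, 3.698), C = (3.060, -3.698). Equal radii place G and N the same way about H: G = H + 4.8·n = (24.83, 26.77), N = H − 4.8·n = (30.95, 19.38). Then cos ∠GCN = CG·CN / (|CG||CN|), giving 14.85°.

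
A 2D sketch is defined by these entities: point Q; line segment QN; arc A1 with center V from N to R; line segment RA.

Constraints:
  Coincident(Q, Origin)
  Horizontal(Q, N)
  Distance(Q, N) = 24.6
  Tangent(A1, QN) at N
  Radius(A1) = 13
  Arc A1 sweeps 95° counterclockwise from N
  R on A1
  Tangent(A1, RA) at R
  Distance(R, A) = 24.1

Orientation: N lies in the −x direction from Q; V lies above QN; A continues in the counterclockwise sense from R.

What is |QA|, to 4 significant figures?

40.54

Q is at the origin; QN is horizontal with |QN| = 24.6 and N on the −x side, so N = (-24.60, 0.000). The tangent condition forces VN to be normal to QN, so V = N + (0, 13) = (-24.60, 13.00). On A1, N sits at bearing -90° from V; a 95° counterclockwise sweep puts R at bearing 5°, so R = V + 13.0·(cos 5°, sin 5°) = (-11.65, 14.13). The tangent condition forces VR to be normal to RA, so RA runs along (−sin 5°, cos 5°); with |RA| = 24.1, A = (-13.75, 38.14). Then |QA| = |A − Q| = 40.54.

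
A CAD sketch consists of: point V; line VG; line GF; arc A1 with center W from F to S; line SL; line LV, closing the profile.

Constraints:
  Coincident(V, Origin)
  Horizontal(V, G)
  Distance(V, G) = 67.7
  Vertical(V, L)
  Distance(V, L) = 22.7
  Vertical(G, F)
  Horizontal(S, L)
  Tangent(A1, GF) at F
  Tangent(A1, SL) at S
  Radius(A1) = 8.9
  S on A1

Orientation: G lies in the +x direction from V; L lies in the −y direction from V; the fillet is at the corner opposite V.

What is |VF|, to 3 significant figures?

69.1

V is at the origin; V and G share the same y with |VG| = 67.7 and G on the +x side, so G = (67.7, 0.00). VL is vertical with |VL| = 22.7 and L on the −y side, so L = (0.00, -22.7). The virtual corner opposite V is at (67.7, -22.7). Since A1 is tangent to GF there, WF ⟂ GF and since A1 is tangent to SL there, WS ⟂ SL, with radius 8.9, so the center W sits 8.9 in from both sides at W = (58.8, -13.8). That places the tangent points at F = (67.7, -13.8) on GF and S = (58.8, -22.7) on SL. Then |VF| = |F − V| = 69.1.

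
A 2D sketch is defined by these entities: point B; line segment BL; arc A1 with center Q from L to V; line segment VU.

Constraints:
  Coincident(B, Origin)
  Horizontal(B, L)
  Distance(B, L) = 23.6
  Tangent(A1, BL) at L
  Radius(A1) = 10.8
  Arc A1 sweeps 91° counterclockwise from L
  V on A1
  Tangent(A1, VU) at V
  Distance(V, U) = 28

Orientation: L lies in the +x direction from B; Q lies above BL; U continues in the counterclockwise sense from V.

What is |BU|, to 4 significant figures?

51.67

B is at the origin; B and L share the same y with |BL| = 23.6 and L on the +x side, so L = (23.60, 0.000). Since A1 is tangent to BL there, QL ⟂ BL, so Q = L + (0, 10.8) = (23.60, 10.80). On A1, L sits at bearing -90° from Q; a 91° counterclockwise sweep puts V at bearing 1°, so V = Q + 10.8·(cos 1°, sin 1°) = (34.40, 10.99). A1 meets VU tangentially, so QV is at right angles to VU, so VU runs along (−sin 1°, cos 1°); with |VU| = 28.0, U = (33.91, 38.98). Then |BU| = |U − B| = 51.67.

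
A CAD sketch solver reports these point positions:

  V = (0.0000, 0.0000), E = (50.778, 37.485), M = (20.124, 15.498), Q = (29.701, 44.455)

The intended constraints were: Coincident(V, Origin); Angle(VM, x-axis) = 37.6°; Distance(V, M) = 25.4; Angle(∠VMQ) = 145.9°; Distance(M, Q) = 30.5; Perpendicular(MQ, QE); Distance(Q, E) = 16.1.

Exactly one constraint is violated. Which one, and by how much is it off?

Distance(Q, E) = 16.1 — off by 6.10.

V = (0.00, 0.00) ✓; VM at 37.60° ✓; |VM| = 25.40 ✓; ∠VMQ = 145.9° ✓; |MQ| = 30.50 ✓; ∠(MQ, QE) = 90.00° ✓; |QE| = 22.20 ✗.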